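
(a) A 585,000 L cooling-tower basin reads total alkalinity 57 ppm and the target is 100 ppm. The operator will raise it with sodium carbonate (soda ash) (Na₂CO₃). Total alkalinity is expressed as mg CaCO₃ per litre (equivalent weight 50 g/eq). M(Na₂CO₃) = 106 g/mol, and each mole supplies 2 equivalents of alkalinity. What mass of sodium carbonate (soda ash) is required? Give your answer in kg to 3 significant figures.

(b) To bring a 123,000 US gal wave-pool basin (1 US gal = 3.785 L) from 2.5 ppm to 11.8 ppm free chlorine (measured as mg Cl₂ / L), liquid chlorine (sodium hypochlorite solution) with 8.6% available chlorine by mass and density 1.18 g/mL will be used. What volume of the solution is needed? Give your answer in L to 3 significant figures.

(a) Alkalinity to add: (100 − 57) = 43 mg/L as CaCO₃ × 585,000 L = 25,160 g as CaCO₃.
(a) Equivalents: 25,160 g ÷ 50 g/eq = 503.1 eq.
(a) Each mole of Na₂CO₃ supplies 2 eq, so 503.1 / 2 = 251.6 mol.
(a) Mass: 251.6 mol × 106 g/mol = 26,660 g.

(b) Volume: 123,000 US gal × 3.785 L/gal = 465,555 L.
(b) Chlorine deficit: 11.8 − 2.5 = 9.3 ppm = 9.3 mg/L as Cl₂.
(b) Cl₂ equivalent needed: 9.3 mg/L × 465,555 L = 4,330,000 mg = 4330 g.
(b) Product at 8.6% available chlorine: 4330 / 0.086 = 50,340 g.
(b) Volume at density 1.18 g/mL: 50,340 g ÷ 1.18 g/mL = 42,670 mL.

(a) 26.7 kg; (b) 42.7 L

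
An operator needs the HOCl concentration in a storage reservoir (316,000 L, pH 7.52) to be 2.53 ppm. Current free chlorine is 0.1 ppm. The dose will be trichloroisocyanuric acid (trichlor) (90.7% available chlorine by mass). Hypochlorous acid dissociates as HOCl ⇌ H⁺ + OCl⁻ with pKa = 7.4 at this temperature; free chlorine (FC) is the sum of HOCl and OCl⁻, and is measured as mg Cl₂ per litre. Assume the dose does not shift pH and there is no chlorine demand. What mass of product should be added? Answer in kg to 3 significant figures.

2.01 kg

[OCl⁻]/[HOCl] = 10^(pH − pKa) = 10^(7.52 − 7.4) = 1.318; fraction as HOCl = 1/(1 + 1.318) = 0.4314.
Free chlorine required for 2.53 ppm HOCl: 2.53 / 0.4314 = 5.865 ppm.
FC to add: 5.865 − 0.1 = 5.765 mg/L as Cl₂.
Cl₂ equivalent: 5.765 mg/L × 316,000 L = 1822 g.
Product at 90.7% available Cl: 1822 / 0.907 = 2009 g.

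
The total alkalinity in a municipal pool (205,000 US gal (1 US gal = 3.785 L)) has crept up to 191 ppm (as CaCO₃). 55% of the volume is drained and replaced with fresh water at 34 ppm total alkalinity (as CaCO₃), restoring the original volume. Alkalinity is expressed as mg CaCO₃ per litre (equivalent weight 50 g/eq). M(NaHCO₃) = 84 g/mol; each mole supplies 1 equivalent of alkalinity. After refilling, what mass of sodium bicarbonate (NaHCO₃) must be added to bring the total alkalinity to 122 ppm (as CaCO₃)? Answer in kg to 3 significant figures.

Volume: 205,000 US gal × 3.785 L/gal = 775,925 L.
After draining 55% and refilling: 191 × 0.45 + 34 × 0.55 = 104.65 ppm.
Deficit to target: 122 − 104.65 = 17.35 mg/L.
As CaCO₃: 17.35 mg/L × 775,925 L = 13,460 g; ÷ 50 g/eq ÷ 1 = 269.2 mol NaHCO₃.
Mass: 269.2 × 84 = 22,620 g.

22.6 kg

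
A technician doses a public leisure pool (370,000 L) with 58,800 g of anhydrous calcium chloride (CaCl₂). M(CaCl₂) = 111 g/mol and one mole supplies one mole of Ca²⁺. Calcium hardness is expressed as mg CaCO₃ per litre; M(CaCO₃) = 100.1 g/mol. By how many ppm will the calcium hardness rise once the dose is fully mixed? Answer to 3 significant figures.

143 ppm

Moles of Ca²⁺: 58,800 g ÷ 111 g/mol = 529.7 mol.
As CaCO₃: 529.7 mol × 100.1 g/mol = 53,030 g.
Rise: 53,030 g / 370,000 L × 1000 = 143.3 mg/L.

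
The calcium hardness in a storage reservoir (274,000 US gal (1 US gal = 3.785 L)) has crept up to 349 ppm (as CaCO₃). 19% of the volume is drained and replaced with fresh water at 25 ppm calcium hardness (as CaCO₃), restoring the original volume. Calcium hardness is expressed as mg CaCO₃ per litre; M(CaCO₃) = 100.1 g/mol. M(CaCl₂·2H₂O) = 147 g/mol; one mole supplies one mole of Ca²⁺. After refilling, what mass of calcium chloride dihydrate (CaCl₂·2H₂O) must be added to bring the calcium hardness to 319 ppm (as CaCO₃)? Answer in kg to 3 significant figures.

Volume: 274,000 US gal × 3.785 L/gal = 1,037,090 L.
After draining 19% and refilling: 349 × 0.81 + 25 × 0.19 = 287.44 ppm.
Deficit to target: 319 − 287.44 = 31.56 mg/L.
As CaCO₃: 31.56 mg/L × 1,037,090 L = 32,730 g; ÷ 100.1 = 327 mol Ca²⁺.
Mass: 327 × 147 = 48,070 g.

48.1 kg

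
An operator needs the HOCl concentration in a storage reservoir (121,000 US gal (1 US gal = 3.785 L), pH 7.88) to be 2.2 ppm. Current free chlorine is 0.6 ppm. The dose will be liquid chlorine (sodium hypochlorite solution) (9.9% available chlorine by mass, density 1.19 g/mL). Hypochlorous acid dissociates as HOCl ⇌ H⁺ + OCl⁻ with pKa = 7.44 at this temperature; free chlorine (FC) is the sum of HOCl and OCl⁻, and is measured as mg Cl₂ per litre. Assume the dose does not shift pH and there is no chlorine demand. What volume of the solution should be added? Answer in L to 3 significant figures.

29.8 L

Volume: 121,000 US gal × 3.785 L/gal = 457,985 L.
[OCl⁻]/[HOCl] = 10^(pH − pKa) = 10^(7.88 − 7.44) = 2.754; fraction as HOCl = 1/(1 + 2.754) = 0.2664.
Free chlorine required for 2.2 ppm HOCl: 2.2 / 0.2664 = 8.259 ppm.
FC to add: 8.259 − 0.6 = 7.659 mg/L as Cl₂.
Cl₂ equivalent: 7.659 mg/L × 457,985 L = 3508 g.
Product at 9.9% available Cl: 3508 / 0.099 = 35,430 g.
Volume: 35,430 g ÷ 1.19 g/mL = 29,780 mL.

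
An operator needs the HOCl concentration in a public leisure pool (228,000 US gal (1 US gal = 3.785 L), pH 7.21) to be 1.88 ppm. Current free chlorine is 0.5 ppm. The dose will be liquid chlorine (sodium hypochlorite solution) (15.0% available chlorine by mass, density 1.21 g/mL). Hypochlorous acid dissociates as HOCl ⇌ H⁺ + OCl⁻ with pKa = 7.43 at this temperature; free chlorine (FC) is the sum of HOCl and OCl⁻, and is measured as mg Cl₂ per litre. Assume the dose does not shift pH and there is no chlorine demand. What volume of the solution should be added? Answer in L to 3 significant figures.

11.9 L

Volume: 228,000 US gal × 3.785 L/gal = 862,980 L.
[OCl⁻]/[HOCl] = 10^(pH − pKa) = 10^(7.21 − 7.43) = 0.6026; fraction as HOCl = 1/(1 + 0.6026) = 0.624.
Free chlorine required for 1.88 ppm HOCl: 1.88 / 0.624 = 3.013 ppm.
FC to add: 3.013 − 0.5 = 2.513 mg/L as Cl₂.
Cl₂ equivalent: 2.513 mg/L × 862,980 L = 2169 g.
Product at 15.0% available Cl: 2169 / 0.15 = 14,460 g.
Volume: 14,460 g ÷ 1.21 g/mL = 11,950 mL.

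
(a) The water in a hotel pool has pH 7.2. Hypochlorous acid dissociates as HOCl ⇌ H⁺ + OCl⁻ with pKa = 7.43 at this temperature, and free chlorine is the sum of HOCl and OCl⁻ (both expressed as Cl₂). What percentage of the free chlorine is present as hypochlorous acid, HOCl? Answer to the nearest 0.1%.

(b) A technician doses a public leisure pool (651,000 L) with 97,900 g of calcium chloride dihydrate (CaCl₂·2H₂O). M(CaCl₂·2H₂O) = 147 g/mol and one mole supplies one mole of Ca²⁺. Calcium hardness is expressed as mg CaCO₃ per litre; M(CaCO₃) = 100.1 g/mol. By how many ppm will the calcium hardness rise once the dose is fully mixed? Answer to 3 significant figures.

(a) 62.9%; (b) 102 ppm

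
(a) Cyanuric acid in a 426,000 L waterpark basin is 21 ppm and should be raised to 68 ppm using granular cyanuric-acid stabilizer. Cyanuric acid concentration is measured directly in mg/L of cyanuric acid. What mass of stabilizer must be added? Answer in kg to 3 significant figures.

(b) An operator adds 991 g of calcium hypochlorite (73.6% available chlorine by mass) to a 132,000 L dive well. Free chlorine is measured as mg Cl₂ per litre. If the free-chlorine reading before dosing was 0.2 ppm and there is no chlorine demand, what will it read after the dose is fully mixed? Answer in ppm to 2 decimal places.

(a) 20.0 kg; (b) 5.73 ppm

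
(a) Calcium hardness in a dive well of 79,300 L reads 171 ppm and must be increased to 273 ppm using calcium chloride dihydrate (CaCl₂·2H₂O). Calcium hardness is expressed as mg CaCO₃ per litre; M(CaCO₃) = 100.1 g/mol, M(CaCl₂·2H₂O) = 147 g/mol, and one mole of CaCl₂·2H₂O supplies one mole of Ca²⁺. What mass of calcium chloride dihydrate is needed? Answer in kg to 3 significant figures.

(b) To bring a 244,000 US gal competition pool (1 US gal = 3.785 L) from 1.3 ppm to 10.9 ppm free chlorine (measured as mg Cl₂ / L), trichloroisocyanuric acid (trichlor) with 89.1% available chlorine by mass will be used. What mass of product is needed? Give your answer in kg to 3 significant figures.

(a) 11.9 kg; (b) 9.95 kg

(a) Hardness to add: (273 − 171) = 102 mg/L as CaCO₃ × 79,300 L = 8089 g as CaCO₃.
(a) Moles of Ca²⁺ (1 mol Ca²⁺ ≡ 1 mol CaCO₃): 8089 / 100.1 g/mol = 80.81 mol.
(a) Mass of CaCl₂·2H₂O: 80.81 × 147 = 11,880 g.

(b) Volume: 244,000 US gal × 3.785 L/gal = 923,540 L.
(b) Chlorine deficit: 10.9 − 1.3 = 9.6 ppm = 9.6 mg/L as Cl₂.
(b) Cl₂ equivalent needed: 9.6 mg/L × 923,540 L = 8,866,000 mg = 8866 g.
(b) Product at 89.1% available chlorine: 8866 / 0.891 = 9951 g.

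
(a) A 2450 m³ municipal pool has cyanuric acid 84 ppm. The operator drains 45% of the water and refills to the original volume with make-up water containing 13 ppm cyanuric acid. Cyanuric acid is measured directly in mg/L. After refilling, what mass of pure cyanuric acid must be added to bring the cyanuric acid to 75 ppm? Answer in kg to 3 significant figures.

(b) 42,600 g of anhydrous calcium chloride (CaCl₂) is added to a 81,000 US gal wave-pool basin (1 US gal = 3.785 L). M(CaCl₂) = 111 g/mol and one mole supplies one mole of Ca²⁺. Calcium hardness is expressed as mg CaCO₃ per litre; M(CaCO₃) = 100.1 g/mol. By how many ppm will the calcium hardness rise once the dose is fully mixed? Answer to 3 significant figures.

(a) 56.2 kg; (b) 125 ppm

(a) Volume: 2450 m³ = 2,450,000 L.
(a) After draining 45% and refilling: 84 × 0.55 + 13 × 0.45 = 52.05 ppm.
(a) Deficit to target: 75 − 52.05 = 22.95 mg/L.
(a) Mass: 22.95 mg/L × 2,450,000 L = 56,230 g cyanuric acid.

(b) Volume: 81,000 US gal × 3.785 L/gal = 306,585 L.
(b) Moles of Ca²⁺: 42,600 g ÷ 111 g/mol = 383.8 mol.
(b) As CaCO₃: 383.8 mol × 100.1 g/mol = 38,420 g.
(b) Rise: 38,420 g / 306,585 L × 1000 = 125.3 mg/L.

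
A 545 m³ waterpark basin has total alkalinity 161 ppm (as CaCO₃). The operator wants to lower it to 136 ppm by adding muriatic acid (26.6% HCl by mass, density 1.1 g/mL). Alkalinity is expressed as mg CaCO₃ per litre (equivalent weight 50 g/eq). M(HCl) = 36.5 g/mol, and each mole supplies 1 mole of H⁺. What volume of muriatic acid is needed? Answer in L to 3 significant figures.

34.0 L

Volume: 545 m³ = 545,000 L.
Alkalinity to neutralize: (161 − 136) = 25 mg/L as CaCO₃ × 545,000 L = 13,620 g as CaCO₃.
Equivalents of H⁺ required: 13,620 ÷ 50 g/eq = 272.5 eq = 272.5 mol HCl.
Mass of HCl: 272.5 × 36.5 = 9946 g.
Mass of 26.6% solution: 9946 / 0.266 = 37,390 g.
Volume: 37,390 g ÷ 1.1 g/mL = 33,990 mL.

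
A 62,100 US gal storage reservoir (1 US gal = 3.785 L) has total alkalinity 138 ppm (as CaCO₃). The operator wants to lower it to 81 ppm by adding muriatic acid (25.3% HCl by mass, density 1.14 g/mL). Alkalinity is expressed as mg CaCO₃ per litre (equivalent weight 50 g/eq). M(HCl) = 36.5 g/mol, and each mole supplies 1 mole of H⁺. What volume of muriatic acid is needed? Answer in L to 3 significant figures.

33.9 L

Volume: 62,100 US gal × 3.785 L/gal = 235,048 L.
Alkalinity to neutralize: (138 − 81) = 57 mg/L as CaCO₃ × 235,048 L = 13,400 g as CaCO₃.
Equivalents of H⁺ required: 13,400 ÷ 50 g/eq = 268 eq = 268 mol HCl.
Mass of HCl: 268 × 36.5 = 9780 g.
Mass of 25.3% solution: 9780 / 0.253 = 38,660 g.
Volume: 38,660 g ÷ 1.14 g/mL = 33,910 mL.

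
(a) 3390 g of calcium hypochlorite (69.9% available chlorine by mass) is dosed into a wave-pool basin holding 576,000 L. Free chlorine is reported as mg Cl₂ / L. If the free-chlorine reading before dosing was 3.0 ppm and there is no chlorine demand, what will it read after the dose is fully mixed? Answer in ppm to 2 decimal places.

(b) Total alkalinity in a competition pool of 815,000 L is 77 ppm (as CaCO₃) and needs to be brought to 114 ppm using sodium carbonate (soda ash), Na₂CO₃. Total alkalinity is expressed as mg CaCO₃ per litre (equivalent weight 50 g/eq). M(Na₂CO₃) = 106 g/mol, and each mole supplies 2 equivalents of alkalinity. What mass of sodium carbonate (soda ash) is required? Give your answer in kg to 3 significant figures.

(a) Available chlorine delivered: 3390 g × 0.699 = 2370 g as Cl₂.
(a) Concentration rise: 2370 g / 576,000 L = 4.114 mg/L = 4.11 ppm.
(a) Final FC: 3.0 + 4.11 = 7.11 ppm.

(b) Alkalinity to add: (114 − 77) = 37 mg/L as CaCO₃ × 815,000 L = 30,160 g as CaCO₃.
(b) Equivalents: 30,160 g ÷ 50 g/eq = 603.1 eq.
(b) Each mole of Na₂CO₃ supplies 2 eq, so 603.1 / 2 = 301.6 mol.
(b) Mass: 301.6 mol × 106 g/mol = 31,960 g.

(a) 7.11 ppm; (b) 32.0 kg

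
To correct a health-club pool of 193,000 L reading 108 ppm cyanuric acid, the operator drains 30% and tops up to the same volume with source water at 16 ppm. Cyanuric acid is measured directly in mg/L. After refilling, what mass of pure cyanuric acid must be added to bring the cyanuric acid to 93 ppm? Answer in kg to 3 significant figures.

2.43 kg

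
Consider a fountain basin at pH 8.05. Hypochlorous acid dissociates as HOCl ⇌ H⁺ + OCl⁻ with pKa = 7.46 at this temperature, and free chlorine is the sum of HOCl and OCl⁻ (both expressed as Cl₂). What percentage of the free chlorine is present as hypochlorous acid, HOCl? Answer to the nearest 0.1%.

20.4%

[OCl⁻]/[HOCl] = 10^(pH − pKa) = 10^(8.05 − 7.46) = 10^0.59 = 3.89.
Fraction as HOCl = 1 / (1 + 3.89) = 0.2045.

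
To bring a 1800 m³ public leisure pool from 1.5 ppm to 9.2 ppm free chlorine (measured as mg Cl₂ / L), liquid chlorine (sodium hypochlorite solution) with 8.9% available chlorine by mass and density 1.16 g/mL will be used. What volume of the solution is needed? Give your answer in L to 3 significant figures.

134 L

Volume: 1800 m³ = 1,800,000 L.
Chlorine deficit: 9.2 − 1.5 = 7.7 ppm = 7.7 mg/L as Cl₂.
Cl₂ equivalent needed: 7.7 mg/L × 1,800,000 L = 13,860,000 mg = 13,860 g.
Product at 8.9% available chlorine: 13,860 / 0.089 = 155,700 g.
Volume at density 1.16 g/mL: 155,700 g ÷ 1.16 g/mL = 134,300 mL.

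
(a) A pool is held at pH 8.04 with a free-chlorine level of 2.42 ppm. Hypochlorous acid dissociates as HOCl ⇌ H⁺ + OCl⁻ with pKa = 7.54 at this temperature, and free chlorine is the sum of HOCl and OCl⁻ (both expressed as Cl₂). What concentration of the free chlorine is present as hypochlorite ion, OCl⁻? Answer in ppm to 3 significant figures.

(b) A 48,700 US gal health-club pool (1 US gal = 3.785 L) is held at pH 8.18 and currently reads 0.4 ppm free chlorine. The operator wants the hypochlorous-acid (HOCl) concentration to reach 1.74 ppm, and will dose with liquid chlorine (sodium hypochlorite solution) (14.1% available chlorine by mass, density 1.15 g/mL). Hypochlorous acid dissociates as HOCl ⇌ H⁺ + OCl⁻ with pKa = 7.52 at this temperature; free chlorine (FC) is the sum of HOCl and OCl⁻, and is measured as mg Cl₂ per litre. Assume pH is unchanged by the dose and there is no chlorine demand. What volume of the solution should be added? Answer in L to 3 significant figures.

(a) 1.84 ppm; (b) 10.6 L

(a) [OCl⁻]/[HOCl] = 10^(pH − pKa) = 10^(8.04 − 7.54) = 10^0.50 = 3.162.
(a) Fraction as HOCl = 1 / (1 + 3.162) = 0.2403.
(a) OCl⁻ = (1 − 0.2403) × 2.42 ppm = 1.839 ppm.

(b) Volume: 48,700 US gal × 3.785 L/gal = 184,330 L.
(b) [OCl⁻]/[HOCl] = 10^(pH − pKa) = 10^(8.18 − 7.52) = 4.571; fraction as HOCl = 1/(1 + 4.571) = 0.1795.
(b) Free chlorine required for 1.74 ppm HOCl: 1.74 / 0.1795 = 9.693 ppm.
(b) FC to add: 9.693 − 0.4 = 9.293 mg/L as Cl₂.
(b) Cl₂ equivalent: 9.293 mg/L × 184,330 L = 1713 g.
(b) Product at 14.1% available Cl: 1713 / 0.141 = 12,150 g.
(b) Volume: 12,150 g ÷ 1.15 g/mL = 10,560 mL.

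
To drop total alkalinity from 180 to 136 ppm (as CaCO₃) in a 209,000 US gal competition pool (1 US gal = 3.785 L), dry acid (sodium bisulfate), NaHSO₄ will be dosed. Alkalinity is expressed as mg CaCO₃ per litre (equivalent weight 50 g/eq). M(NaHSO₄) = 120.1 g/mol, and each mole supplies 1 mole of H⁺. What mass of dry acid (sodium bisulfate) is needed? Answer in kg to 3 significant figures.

83.6 kg

Volume: 209,000 US gal × 3.785 L/gal = 791,065 L.
Alkalinity to neutralize: (180 − 136) = 44 mg/L as CaCO₃ × 791,065 L = 34,810 g as CaCO₃.
Equivalents of H⁺ required: 34,810 ÷ 50 g/eq = 696.1 eq = 696.1 mol NaHSO₄.
Mass of NaHSO₄: 696.1 × 120.1 = 83,610 g.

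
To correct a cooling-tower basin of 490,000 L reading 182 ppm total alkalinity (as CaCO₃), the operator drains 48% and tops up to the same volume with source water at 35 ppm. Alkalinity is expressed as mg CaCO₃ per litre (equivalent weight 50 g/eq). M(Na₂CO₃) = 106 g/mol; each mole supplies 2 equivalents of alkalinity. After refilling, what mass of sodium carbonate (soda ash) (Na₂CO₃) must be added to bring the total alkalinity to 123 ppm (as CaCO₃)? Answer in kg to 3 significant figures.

6.00 kg

After draining 48% and refilling: 182 × 0.52 + 35 × 0.48 = 111.44 ppm.
Deficit to target: 123 − 111.44 = 11.56 mg/L.
As CaCO₃: 11.56 mg/L × 490,000 L = 5664 g; ÷ 50 g/eq ÷ 2 = 56.64 mol Na₂CO₃.
Mass: 56.64 × 106 = 6004 g.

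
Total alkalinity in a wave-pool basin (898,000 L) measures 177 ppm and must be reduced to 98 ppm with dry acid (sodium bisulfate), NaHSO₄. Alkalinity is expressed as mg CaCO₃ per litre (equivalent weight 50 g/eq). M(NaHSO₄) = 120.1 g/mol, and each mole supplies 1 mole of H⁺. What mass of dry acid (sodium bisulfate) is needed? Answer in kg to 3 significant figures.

170 kg

Alkalinity to neutralize: (177 − 98) = 79 mg/L as CaCO₃ × 898,000 L = 70,940 g as CaCO₃.
Equivalents of H⁺ required: 70,940 ÷ 50 g/eq = 1419 eq = 1419 mol NaHSO₄.
Mass of NaHSO₄: 1419 × 120.1 = 170,400 g.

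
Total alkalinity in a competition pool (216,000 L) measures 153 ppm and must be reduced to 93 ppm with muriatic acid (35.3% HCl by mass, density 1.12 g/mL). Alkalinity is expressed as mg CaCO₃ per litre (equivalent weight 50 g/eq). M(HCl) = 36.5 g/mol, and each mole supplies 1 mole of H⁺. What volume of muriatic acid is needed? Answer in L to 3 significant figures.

23.9 L

Alkalinity to neutralize: (153 − 93) = 60 mg/L as CaCO₃ × 216,000 L = 12,960 g as CaCO₃.
Equivalents of H⁺ required: 12,960 ÷ 50 g/eq = 259.2 eq = 259.2 mol HCl.
Mass of HCl: 259.2 × 36.5 = 9461 g.
Mass of 35.3% solution: 9461 / 0.353 = 26,800 g.
Volume: 26,800 g ÷ 1.12 g/mL = 23,930 mL.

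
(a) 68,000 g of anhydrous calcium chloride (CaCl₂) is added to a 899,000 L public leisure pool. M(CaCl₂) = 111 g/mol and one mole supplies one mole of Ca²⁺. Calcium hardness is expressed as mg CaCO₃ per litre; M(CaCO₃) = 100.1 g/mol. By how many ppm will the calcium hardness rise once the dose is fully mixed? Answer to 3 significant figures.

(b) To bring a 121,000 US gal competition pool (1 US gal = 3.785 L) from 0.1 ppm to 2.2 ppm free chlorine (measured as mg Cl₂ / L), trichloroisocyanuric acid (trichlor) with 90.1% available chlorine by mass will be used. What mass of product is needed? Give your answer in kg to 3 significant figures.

(a) 68.2 ppm; (b) 1.07 kg

(a) Moles of Ca²⁺: 68,000 g ÷ 111 g/mol = 612.6 mol.
(a) As CaCO₃: 612.6 mol × 100.1 g/mol = 61,320 g.
(a) Rise: 61,320 g / 899,000 L × 1000 = 68.21 mg/L.

(b) Volume: 121,000 US gal × 3.785 L/gal = 457,985 L.
(b) Chlorine deficit: 2.2 − 0.1 = 2.1 ppm = 2.1 mg/L as Cl₂.
(b) Cl₂ equivalent needed: 2.1 mg/L × 457,985 L = 961,800 mg = 961.8 g.
(b) Product at 90.1% available chlorine: 961.8 / 0.901 = 1067 g.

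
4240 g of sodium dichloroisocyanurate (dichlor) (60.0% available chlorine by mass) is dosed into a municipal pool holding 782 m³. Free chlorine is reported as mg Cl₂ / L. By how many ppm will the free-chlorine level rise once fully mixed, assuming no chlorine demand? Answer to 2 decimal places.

3.25 ppm

Volume: 782 m³ = 782,000 L.
Available chlorine delivered: 4240 g × 0.6 = 2544 g as Cl₂.
Concentration rise: 2544 g / 782,000 L = 3.253 mg/L = 3.25 ppm.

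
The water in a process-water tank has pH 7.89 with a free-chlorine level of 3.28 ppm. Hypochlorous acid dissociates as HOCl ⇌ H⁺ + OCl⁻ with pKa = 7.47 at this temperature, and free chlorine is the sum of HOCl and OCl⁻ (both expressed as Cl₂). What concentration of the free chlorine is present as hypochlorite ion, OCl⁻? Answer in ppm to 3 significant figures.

[OCl⁻]/[HOCl] = 10^(pH − pKa) = 10^(7.89 − 7.47) = 10^0.42 = 2.63.
Fraction as HOCl = 1 / (1 + 2.63) = 0.2755.
OCl⁻ = (1 − 0.2755) × 3.28 ppm = 2.376 ppm.

2.38 ppm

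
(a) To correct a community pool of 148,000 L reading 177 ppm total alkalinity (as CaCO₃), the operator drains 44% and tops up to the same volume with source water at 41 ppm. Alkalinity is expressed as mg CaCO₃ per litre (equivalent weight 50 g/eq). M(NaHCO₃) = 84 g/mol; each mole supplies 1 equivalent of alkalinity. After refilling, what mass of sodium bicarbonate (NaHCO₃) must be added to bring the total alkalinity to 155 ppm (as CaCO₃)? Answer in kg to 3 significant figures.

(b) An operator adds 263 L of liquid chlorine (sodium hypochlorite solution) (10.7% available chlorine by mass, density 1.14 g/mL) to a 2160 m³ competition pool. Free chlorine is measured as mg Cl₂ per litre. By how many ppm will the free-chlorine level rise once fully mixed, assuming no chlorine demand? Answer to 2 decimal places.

(a) 9.41 kg; (b) 14.85 ppm

(a) After draining 44% and refilling: 177 × 0.56 + 41 × 0.44 = 117.16 ppm.
(a) Deficit to target: 155 − 117.16 = 37.84 mg/L.
(a) As CaCO₃: 37.84 mg/L × 148,000 L = 5600 g; ÷ 50 g/eq ÷ 1 = 112 mol NaHCO₃.
(a) Mass: 112 × 84 = 9409 g.

(b) Volume: 2160 m³ = 2,160,000 L.
(b) Mass of solution: 263 L × 1000 mL/L × 1.14 g/mL = 299,800 g.
(b) Available chlorine delivered: 299,800 g × 0.107 = 32,080 g as Cl₂.
(b) Concentration rise: 32,080 g / 2,160,000 L = 14.85 mg/L = 14.85 ppm.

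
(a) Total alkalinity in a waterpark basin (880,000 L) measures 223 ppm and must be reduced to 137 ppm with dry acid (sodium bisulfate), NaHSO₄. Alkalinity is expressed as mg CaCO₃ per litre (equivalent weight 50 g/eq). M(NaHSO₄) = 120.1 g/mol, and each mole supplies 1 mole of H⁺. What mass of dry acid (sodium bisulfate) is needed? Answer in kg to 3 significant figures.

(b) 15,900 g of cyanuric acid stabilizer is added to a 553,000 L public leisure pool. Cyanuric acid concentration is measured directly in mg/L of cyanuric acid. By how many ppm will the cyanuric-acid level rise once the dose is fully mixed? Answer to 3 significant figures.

(a) Alkalinity to neutralize: (223 − 137) = 86 mg/L as CaCO₃ × 880,000 L = 75,680 g as CaCO₃.
(a) Equivalents of H⁺ required: 75,680 ÷ 50 g/eq = 1514 eq = 1514 mol NaHSO₄.
(a) Mass of NaHSO₄: 1514 × 120.1 = 181,800 g.

(b) Rise: 15,900 g / 553,000 L × 1000 = 28.75 mg/L.

(a) 182 kg; (b) 28.8 ppm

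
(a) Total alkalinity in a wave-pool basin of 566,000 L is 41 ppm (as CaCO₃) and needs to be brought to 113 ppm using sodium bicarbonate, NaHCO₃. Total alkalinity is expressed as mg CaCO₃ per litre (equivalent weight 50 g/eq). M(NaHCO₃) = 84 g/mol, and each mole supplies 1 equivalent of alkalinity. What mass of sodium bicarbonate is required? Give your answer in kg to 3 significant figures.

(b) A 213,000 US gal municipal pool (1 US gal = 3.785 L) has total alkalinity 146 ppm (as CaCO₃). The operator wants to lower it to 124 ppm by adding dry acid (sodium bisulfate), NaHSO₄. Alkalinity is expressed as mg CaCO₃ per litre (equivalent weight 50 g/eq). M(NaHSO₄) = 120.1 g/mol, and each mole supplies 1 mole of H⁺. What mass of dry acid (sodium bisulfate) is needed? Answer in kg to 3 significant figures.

(a) Alkalinity to add: (113 − 41) = 72 mg/L as CaCO₃ × 566,000 L = 40,750 g as CaCO₃.
(a) Equivalents: 40,750 g ÷ 50 g/eq = 815 eq.
(a) NaHCO₃ supplies 1 eq per mole → 815 mol.
(a) Mass: 815 mol × 84 g/mol = 68,460 g.

(b) Volume: 213,000 US gal × 3.785 L/gal = 806,205 L.
(b) Alkalinity to neutralize: (146 − 124) = 22 mg/L as CaCO₃ × 806,205 L = 17,740 g as CaCO₃.
(b) Equivalents of H⁺ required: 17,740 ÷ 50 g/eq = 354.7 eq = 354.7 mol NaHSO₄.
(b) Mass of NaHSO₄: 354.7 × 120.1 = 42,600 g.

(a) 68.5 kg; (b) 42.6 kg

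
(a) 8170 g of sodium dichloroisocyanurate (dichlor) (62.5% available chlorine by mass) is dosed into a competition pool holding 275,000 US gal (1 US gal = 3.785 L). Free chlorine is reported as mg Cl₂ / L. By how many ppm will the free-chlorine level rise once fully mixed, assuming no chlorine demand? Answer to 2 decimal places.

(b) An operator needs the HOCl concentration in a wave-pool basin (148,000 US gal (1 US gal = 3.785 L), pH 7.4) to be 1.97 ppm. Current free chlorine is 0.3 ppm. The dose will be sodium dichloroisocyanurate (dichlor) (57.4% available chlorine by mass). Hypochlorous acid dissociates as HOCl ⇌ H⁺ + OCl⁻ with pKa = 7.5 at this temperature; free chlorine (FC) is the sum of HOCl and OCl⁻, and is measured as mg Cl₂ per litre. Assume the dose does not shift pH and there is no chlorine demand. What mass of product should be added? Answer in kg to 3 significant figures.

(a) Volume: 275,000 US gal × 3.785 L/gal = 1,040,875 L.
(a) Available chlorine delivered: 8170 g × 0.625 = 5106 g as Cl₂.
(a) Concentration rise: 5106 g / 1,040,875 L = 4.906 mg/L = 4.91 ppm.

(b) Volume: 148,000 US gal × 3.785 L/gal = 560,180 L.
(b) [OCl⁻]/[HOCl] = 10^(pH − pKa) = 10^(7.4 − 7.5) = 0.7943; fraction as HOCl = 1/(1 + 0.7943) = 0.5573.
(b) Free chlorine required for 1.97 ppm HOCl: 1.97 / 0.5573 = 3.535 ppm.
(b) FC to add: 3.535 − 0.3 = 3.235 mg/L as Cl₂.
(b) Cl₂ equivalent: 3.235 mg/L × 560,180 L = 1812 g.
(b) Product at 57.4% available Cl: 1812 / 0.574 = 3157 g.

(a) 4.91 ppm; (b) 3.16 kg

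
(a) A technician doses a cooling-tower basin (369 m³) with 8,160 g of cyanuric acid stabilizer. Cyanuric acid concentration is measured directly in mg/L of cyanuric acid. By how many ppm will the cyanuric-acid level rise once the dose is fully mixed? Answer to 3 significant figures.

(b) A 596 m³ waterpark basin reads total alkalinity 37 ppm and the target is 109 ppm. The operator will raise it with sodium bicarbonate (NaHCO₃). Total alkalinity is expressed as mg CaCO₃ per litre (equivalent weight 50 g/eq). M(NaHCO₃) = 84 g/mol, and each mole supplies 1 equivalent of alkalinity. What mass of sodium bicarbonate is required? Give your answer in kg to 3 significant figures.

(a) 22.1 ppm; (b) 72.1 kg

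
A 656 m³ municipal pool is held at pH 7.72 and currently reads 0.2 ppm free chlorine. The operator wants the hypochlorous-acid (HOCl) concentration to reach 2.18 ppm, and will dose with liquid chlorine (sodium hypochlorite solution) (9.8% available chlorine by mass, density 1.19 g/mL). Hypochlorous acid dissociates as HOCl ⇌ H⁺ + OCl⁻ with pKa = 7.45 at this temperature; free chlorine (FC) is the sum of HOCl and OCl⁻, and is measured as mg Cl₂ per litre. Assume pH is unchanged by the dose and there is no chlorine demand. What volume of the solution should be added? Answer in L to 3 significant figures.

Volume: 656 m³ = 656,000 L.
[OCl⁻]/[HOCl] = 10^(pH − pKa) = 10^(7.72 − 7.45) = 1.862; fraction as HOCl = 1/(1 + 1.862) = 0.3494.
Free chlorine required for 2.18 ppm HOCl: 2.18 / 0.3494 = 6.239 ppm.
FC to add: 6.239 − 0.2 = 6.039 mg/L as Cl₂.
Cl₂ equivalent: 6.039 mg/L × 656,000 L = 3962 g.
Product at 9.8% available Cl: 3962 / 0.098 = 40,430 g.
Volume: 40,430 g ÷ 1.19 g/mL = 33,970 mL.

34.0 L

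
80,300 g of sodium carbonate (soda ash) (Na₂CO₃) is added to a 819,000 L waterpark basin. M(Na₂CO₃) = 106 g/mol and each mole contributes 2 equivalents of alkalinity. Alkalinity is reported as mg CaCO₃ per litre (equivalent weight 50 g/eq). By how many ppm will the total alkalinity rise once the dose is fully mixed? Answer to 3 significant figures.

92.5 ppm

Moles of Na₂CO₃: 80,300 g ÷ 106 g/mol = 757.5 mol → 1515 eq of alkalinity.
As CaCO₃: 1515 eq × 50 g/eq = 75,750 g.
Rise: 75,750 g / 819,000 L × 1000 = 92.5 mg/L.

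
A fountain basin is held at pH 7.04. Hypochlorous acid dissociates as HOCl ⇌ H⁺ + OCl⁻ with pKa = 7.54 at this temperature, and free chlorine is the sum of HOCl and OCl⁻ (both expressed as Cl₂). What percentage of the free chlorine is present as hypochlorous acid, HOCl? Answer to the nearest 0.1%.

76.0%

[OCl⁻]/[HOCl] = 10^(pH − pKa) = 10^(7.04 − 7.54) = 10^-0.50 = 0.3162.
Fraction as HOCl = 1 / (1 + 0.3162) = 0.7597.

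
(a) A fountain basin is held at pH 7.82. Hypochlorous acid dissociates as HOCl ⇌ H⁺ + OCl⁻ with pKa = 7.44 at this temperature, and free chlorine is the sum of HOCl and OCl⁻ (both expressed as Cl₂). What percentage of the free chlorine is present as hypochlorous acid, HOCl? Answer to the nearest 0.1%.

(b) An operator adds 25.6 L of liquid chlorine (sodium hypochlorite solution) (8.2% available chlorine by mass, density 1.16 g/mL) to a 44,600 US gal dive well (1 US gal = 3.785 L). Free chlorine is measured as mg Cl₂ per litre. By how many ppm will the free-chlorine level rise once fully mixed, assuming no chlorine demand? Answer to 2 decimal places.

(a) 29.4%; (b) 14.42 ppm

(a) [OCl⁻]/[HOCl] = 10^(pH − pKa) = 10^(7.82 − 7.44) = 10^0.38 = 2.399.
(a) Fraction as HOCl = 1 / (1 + 2.399) = 0.2942.

(b) Volume: 44,600 US gal × 3.785 L/gal = 168,811 L.
(b) Mass of solution: 25.6 L × 1000 mL/L × 1.16 g/mL = 29,700 g.
(b) Available chlorine delivered: 29,700 g × 0.082 = 2435 g as Cl₂.
(b) Concentration rise: 2435 g / 168,811 L = 14.42 mg/L = 14.42 ppm.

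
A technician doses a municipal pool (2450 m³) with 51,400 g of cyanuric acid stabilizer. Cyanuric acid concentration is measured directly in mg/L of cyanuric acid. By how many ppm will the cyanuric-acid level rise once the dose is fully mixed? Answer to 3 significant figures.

Volume: 2450 m³ = 2,450,000 L.
Rise: 51,400 g / 2,450,000 L × 1000 = 20.98 mg/L.

21.0 ppm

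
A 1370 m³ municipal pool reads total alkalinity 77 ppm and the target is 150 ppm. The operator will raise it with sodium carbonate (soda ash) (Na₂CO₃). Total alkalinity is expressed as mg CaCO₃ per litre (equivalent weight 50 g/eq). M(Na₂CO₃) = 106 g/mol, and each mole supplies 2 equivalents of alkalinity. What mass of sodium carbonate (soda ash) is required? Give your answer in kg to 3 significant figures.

106 kg

Volume: 1370 m³ = 1,370,000 L.
Alkalinity to add: (150 − 77) = 73 mg/L as CaCO₃ × 1,370,000 L = 100,000 g as CaCO₃.
Equivalents: 100,000 g ÷ 50 g/eq = 2000 eq.
Each mole of Na₂CO₃ supplies 2 eq, so 2000 / 2 = 1000 mol.
Mass: 1000 mol × 106 g/mol = 106,000 g.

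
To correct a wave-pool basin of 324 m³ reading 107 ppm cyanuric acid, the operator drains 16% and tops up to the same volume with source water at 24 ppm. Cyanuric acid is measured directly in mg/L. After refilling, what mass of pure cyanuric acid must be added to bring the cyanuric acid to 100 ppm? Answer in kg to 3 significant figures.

Volume: 324 m³ = 324,000 L.
After draining 16% and refilling: 107 × 0.84 + 24 × 0.16 = 93.72 ppm.
Deficit to target: 100 − 93.72 = 6.28 mg/L.
Mass: 6.28 mg/L × 324,000 L = 2035 g cyanuric acid.

2.03 kg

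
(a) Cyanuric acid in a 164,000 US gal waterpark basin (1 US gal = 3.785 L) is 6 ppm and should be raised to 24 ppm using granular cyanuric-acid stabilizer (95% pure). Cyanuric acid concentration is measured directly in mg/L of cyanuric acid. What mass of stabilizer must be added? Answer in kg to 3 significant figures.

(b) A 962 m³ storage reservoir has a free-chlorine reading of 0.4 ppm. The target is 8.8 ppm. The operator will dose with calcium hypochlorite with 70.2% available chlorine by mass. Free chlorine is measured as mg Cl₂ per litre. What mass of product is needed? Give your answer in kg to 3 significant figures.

(a) Volume: 164,000 US gal × 3.785 L/gal = 620,740 L.
(a) CYA to add: (24 − 6) = 18 mg/L × 620,740 L = 11,170 g cyanuric acid.
(a) At 95% purity: 11,170 / 0.95 = 11,760 g product.

(b) Volume: 962 m³ = 962,000 L.
(b) Chlorine deficit: 8.8 − 0.4 = 8.4 ppm = 8.4 mg/L as Cl₂.
(b) Cl₂ equivalent needed: 8.4 mg/L × 962,000 L = 8,081,000 mg = 8081 g.
(b) Product at 70.2% available chlorine: 8081 / 0.702 = 11,510 g.

(a) 11.8 kg; (b) 11.5 kg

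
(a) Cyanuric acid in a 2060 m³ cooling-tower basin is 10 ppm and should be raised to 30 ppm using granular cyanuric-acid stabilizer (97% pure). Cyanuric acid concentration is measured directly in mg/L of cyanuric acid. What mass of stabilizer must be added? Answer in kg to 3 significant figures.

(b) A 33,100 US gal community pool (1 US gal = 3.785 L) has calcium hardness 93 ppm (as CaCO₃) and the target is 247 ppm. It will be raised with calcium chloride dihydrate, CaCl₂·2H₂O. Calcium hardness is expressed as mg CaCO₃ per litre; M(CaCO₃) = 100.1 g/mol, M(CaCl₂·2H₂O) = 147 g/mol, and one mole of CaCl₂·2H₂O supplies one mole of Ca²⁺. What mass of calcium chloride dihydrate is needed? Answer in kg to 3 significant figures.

(a) Volume: 2060 m³ = 2,060,000 L.
(a) CYA to add: (30 − 10) = 20 mg/L × 2,060,000 L = 41,200 g cyanuric acid.
(a) At 97% purity: 41,200 / 0.97 = 42,470 g product.

(b) Volume: 33,100 US gal × 3.785 L/gal = 125,284 L.
(b) Hardness to add: (247 − 93) = 154 mg/L as CaCO₃ × 125,284 L = 19,290 g as CaCO₃.
(b) Moles of Ca²⁺ (1 mol Ca²⁺ ≡ 1 mol CaCO₃): 19,290 / 100.1 g/mol = 192.7 mol.
(b) Mass of CaCl₂·2H₂O: 192.7 × 147 = 28,330 g.

(a) 42.5 kg; (b) 28.3 kg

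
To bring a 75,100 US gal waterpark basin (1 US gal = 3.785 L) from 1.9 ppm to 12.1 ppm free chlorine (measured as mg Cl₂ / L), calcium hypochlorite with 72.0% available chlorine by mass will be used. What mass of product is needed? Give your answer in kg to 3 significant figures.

4.03 kg

Volume: 75,100 US gal × 3.785 L/gal = 284,254 L.
Chlorine deficit: 12.1 − 1.9 = 10.2 ppm = 10.2 mg/L as Cl₂.
Cl₂ equivalent needed: 10.2 mg/L × 284,254 L = 2,899,000 mg = 2899 g.
Product at 72.0% available chlorine: 2899 / 0.72 = 4027 g.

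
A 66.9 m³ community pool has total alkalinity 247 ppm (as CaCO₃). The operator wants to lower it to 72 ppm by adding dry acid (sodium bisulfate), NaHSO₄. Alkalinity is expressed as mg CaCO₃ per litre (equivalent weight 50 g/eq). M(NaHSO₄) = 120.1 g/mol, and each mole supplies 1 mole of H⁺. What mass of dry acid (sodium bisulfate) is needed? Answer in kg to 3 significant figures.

28.1 kg

Volume: 66.9 m³ = 66,900 L.
Alkalinity to neutralize: (247 − 72) = 175 mg/L as CaCO₃ × 66,900 L = 11,710 g as CaCO₃.
Equivalents of H⁺ required: 11,710 ÷ 50 g/eq = 234.2 eq = 234.2 mol NaHSO₄.
Mass of NaHSO₄: 234.2 × 120.1 = 28,120 g.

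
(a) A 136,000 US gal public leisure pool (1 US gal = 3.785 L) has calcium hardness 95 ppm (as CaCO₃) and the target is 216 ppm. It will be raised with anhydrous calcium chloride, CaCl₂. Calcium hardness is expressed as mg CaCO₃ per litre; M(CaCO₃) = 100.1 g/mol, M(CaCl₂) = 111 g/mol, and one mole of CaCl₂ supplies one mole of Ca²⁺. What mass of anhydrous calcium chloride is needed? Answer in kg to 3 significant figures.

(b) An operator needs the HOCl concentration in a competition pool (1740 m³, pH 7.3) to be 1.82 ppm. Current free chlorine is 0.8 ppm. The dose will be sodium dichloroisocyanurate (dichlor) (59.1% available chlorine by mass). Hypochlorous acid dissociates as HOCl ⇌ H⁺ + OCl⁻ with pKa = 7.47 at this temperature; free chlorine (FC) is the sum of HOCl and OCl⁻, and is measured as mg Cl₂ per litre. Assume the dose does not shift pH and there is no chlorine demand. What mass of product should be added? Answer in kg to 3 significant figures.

(a) 69.1 kg; (b) 6.63 kg

(a) Volume: 136,000 US gal × 3.785 L/gal = 514,760 L.
(a) Hardness to add: (216 − 95) = 121 mg/L as CaCO₃ × 514,760 L = 62,290 g as CaCO₃.
(a) Moles of Ca²⁺ (1 mol Ca²⁺ ≡ 1 mol CaCO₃): 62,290 / 100.1 g/mol = 622.2 mol.
(a) Mass of CaCl₂: 622.2 × 111 = 69,070 g.

(b) Volume: 1740 m³ = 1,740,000 L.
(b) [OCl⁻]/[HOCl] = 10^(pH − pKa) = 10^(7.3 − 7.47) = 0.6761; fraction as HOCl = 1/(1 + 0.6761) = 0.5966.
(b) Free chlorine required for 1.82 ppm HOCl: 1.82 / 0.5966 = 3.05 ppm.
(b) FC to add: 3.05 − 0.8 = 2.25 mg/L as Cl₂.
(b) Cl₂ equivalent: 2.25 mg/L × 1,740,000 L = 3916 g.
(b) Product at 59.1% available Cl: 3916 / 0.591 = 6626 g.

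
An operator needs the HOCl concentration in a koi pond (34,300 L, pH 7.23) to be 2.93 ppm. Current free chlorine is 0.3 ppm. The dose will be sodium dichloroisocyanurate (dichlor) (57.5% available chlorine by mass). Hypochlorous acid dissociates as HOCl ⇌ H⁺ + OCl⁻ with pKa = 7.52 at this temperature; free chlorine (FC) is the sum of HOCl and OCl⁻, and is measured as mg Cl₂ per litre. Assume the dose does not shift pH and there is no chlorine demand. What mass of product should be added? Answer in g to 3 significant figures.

247 g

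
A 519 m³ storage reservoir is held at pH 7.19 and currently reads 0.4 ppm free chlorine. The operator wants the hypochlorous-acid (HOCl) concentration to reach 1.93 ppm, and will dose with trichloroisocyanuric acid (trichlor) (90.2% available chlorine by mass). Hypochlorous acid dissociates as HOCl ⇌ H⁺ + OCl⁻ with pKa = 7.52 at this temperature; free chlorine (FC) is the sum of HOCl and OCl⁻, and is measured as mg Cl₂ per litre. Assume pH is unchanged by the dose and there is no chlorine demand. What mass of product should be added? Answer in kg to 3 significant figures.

1.40 kg

Volume: 519 m³ = 519,000 L.
[OCl⁻]/[HOCl] = 10^(pH − pKa) = 10^(7.19 − 7.52) = 0.4677; fraction as HOCl = 1/(1 + 0.4677) = 0.6813.
Free chlorine required for 1.93 ppm HOCl: 1.93 / 0.6813 = 2.833 ppm.
FC to add: 2.833 − 0.4 = 2.433 mg/L as Cl₂.
Cl₂ equivalent: 2.433 mg/L × 519,000 L = 1263 g.
Product at 90.2% available Cl: 1263 / 0.902 = 1400 g.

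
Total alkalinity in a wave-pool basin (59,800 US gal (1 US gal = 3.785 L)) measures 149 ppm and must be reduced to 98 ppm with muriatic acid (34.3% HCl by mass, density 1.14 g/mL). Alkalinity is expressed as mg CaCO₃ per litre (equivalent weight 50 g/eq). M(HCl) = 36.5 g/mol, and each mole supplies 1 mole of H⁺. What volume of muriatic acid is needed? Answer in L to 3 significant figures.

Volume: 59,800 US gal × 3.785 L/gal = 226,343 L.
Alkalinity to neutralize: (149 − 98) = 51 mg/L as CaCO₃ × 226,343 L = 11,540 g as CaCO₃.
Equivalents of H⁺ required: 11,540 ÷ 50 g/eq = 230.9 eq = 230.9 mol HCl.
Mass of HCl: 230.9 × 36.5 = 8427 g.
Mass of 34.3% solution: 8427 / 0.343 = 24,570 g.
Volume: 24,570 g ÷ 1.14 g/mL = 21,550 mL.

21.6 L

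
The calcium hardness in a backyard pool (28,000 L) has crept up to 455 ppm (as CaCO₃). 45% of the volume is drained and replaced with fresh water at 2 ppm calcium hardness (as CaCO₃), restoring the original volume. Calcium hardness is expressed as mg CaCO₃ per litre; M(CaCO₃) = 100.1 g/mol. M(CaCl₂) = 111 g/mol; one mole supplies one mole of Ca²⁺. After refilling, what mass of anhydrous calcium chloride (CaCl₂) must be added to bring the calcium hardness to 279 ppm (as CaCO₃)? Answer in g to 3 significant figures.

After draining 45% and refilling: 455 × 0.55 + 2 × 0.45 = 251.15 ppm.
Deficit to target: 279 − 251.15 = 27.85 mg/L.
As CaCO₃: 27.85 mg/L × 28,000 L = 779.8 g; ÷ 100.1 = 7.79 mol Ca²⁺.
Mass: 7.79 × 111 = 864.7 g.

865 g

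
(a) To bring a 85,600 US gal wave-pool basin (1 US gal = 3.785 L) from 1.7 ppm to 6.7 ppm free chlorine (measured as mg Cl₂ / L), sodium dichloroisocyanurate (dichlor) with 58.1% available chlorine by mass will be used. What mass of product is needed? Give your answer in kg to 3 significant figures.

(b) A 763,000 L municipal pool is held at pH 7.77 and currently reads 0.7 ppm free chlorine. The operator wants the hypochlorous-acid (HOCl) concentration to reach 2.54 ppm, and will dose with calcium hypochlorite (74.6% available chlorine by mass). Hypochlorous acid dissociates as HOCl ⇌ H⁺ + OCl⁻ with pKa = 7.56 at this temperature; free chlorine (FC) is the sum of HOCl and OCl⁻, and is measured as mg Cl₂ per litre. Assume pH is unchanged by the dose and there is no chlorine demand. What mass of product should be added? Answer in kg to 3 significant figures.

(a) 2.79 kg; (b) 6.10 kg

(a) Volume: 85,600 US gal × 3.785 L/gal = 323,996 L.
(a) Chlorine deficit: 6.7 − 1.7 = 5 ppm = 5 mg/L as Cl₂.
(a) Cl₂ equivalent needed: 5 mg/L × 323,996 L = 1,620,000 mg = 1620 g.
(a) Product at 58.1% available chlorine: 1620 / 0.581 = 2788 g.

(b) [OCl⁻]/[HOCl] = 10^(pH − pKa) = 10^(7.77 − 7.56) = 1.622; fraction as HOCl = 1/(1 + 1.622) = 0.3814.
(b) Free chlorine required for 2.54 ppm HOCl: 2.54 / 0.3814 = 6.659 ppm.
(b) FC to add: 6.659 − 0.7 = 5.959 mg/L as Cl₂.
(b) Cl₂ equivalent: 5.959 mg/L × 763,000 L = 4547 g.
(b) Product at 74.6% available Cl: 4547 / 0.746 = 6095 g.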